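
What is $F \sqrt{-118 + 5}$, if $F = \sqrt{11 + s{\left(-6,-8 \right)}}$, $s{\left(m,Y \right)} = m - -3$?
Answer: $2 i \sqrt{226} \approx 30.067 i$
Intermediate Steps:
$s{\left(m,Y \right)} = 3 + m$ ($s{\left(m,Y \right)} = m + 3 = 3 + m$)
$F = 2 \sqrt{2}$ ($F = \sqrt{11 + \left(3 - 6\right)} = \sqrt{11 - 3} = \sqrt{8} = 2 \sqrt{2} \approx 2.8284$)
$F \sqrt{-118 + 5} = 2 \sqrt{2} \sqrt{-118 + 5} = 2 \sqrt{2} \sqrt{-113} = 2 \sqrt{2} i \sqrt{113} = 2 i \sqrt{226}$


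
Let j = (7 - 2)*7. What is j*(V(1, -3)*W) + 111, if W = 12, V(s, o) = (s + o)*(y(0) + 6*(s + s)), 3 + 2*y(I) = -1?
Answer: -8289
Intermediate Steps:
y(I) = -2 (y(I) = -3/2 + (½)*(-1) = -3/2 - ½ = -2)
V(s, o) = (-2 + 12*s)*(o + s) (V(s, o) = (s + o)*(-2 + 6*(s + s)) = (o + s)*(-2 + 6*(2*s)) = (o + s)*(-2 + 12*s) = (-2 + 12*s)*(o + s))
j = 35 (j = 5*7 = 35)
j*(V(1, -3)*W) + 111 = 35*((-2*(-3) - 2*1 + 12*1² + 12*(-3)*1)*12) + 111 = 35*((6 - 2 + 12*1 - 36)*12) + 111 = 35*((6 - 2 + 12 - 36)*12) + 111 = 35*(-20*12) + 111 = 35*(-240) + 111 = -8400 + 111 = -8289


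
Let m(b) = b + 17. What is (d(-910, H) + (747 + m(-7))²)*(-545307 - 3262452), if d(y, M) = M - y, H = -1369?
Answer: -2180284725810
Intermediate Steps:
m(b) = 17 + b
(d(-910, H) + (747 + m(-7))²)*(-545307 - 3262452) = ((-1369 - 1*(-910)) + (747 + (17 - 7))²)*(-545307 - 3262452) = ((-1369 + 910) + (747 + 10)²)*(-3807759) = (-459 + 757²)*(-3807759) = (-459 + 573049)*(-3807759) = 572590*(-3807759) = -2180284725810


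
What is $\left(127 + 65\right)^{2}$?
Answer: $36864$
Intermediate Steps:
$\left(127 + 65\right)^{2} = 192^{2} = 36864$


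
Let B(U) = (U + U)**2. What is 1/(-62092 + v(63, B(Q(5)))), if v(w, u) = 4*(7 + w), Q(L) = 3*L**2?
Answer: -1/61812 ≈ -1.6178e-5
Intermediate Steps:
B(U) = 4*U**2 (B(U) = (2*U)**2 = 4*U**2)
v(w, u) = 28 + 4*w
1/(-62092 + v(63, B(Q(5)))) = 1/(-62092 + (28 + 4*63)) = 1/(-62092 + (28 + 252)) = 1/(-62092 + 280) = 1/(-61812) = -1/61812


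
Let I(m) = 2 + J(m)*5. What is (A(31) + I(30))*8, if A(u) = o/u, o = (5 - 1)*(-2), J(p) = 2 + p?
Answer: 40112/31 ≈ 1293.9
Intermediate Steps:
I(m) = 12 + 5*m (I(m) = 2 + (2 + m)*5 = 2 + (10 + 5*m) = 12 + 5*m)
o = -8 (o = 4*(-2) = -8)
A(u) = -8/u
(A(31) + I(30))*8 = (-8/31 + (12 + 5*30))*8 = (-8*1/31 + (12 + 150))*8 = (-8/31 + 162)*8 = (5014/31)*8 = 40112/31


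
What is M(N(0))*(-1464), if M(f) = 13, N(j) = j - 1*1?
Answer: -19032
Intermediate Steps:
N(j) = -1 + j (N(j) = j - 1 = -1 + j)
M(N(0))*(-1464) = 13*(-1464) = -19032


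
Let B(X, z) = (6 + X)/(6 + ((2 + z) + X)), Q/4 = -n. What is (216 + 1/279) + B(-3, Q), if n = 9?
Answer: 60238/279 ≈ 215.91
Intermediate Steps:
Q = -36 (Q = 4*(-1*9) = 4*(-9) = -36)
B(X, z) = (6 + X)/(8 + X + z) (B(X, z) = (6 + X)/(6 + (2 + X + z)) = (6 + X)/(8 + X + z))
(216 + 1/279) + B(-3, Q) = (216 + 1/279) + (6 - 3)/(8 - 3 - 36) = (216 + 1/279) + 3/(-31) = 60265/279 - 1/31*3 = 60265/279 - 3/31 = 60238/279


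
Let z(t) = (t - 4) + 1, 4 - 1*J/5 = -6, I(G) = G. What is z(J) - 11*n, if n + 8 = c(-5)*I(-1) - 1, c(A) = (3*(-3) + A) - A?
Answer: 47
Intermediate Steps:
c(A) = -9 (c(A) = (-9 + A) - A = -9)
J = 50 (J = 20 - 5*(-6) = 20 + 30 = 50)
z(t) = -3 + t (z(t) = (-4 + t) + 1 = -3 + t)
n = 0 (n = -8 + (-9*(-1) - 1) = -8 + (9 - 1) = -8 + 8 = 0)
z(J) - 11*n = (-3 + 50) - 11*0 = 47 + 0 = 47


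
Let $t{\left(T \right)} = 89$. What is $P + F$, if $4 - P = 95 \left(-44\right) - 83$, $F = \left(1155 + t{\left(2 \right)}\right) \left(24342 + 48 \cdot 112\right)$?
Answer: $36973459$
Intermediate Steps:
$F = 36969192$ ($F = \left(1155 + 89\right) \left(24342 + 48 \cdot 112\right) = 1244 \left(24342 + 5376\right) = 1244 \cdot 29718 = 36969192$)
$P = 4267$ ($P = 4 - \left(95 \left(-44\right) - 83\right) = 4 - \left(-4180 - 83\right) = 4 - -4263 = 4 + 4263 = 4267$)
$P + F = 4267 + 36969192 = 36973459$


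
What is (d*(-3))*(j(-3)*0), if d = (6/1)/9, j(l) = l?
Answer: 0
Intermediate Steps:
d = ⅔ (d = (6*1)*(⅑) = 6*(⅑) = ⅔ ≈ 0.66667)
(d*(-3))*(j(-3)*0) = ((⅔)*(-3))*(-3*0) = -2*0 = 0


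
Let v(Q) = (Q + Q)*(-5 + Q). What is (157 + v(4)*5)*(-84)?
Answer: -9828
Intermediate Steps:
v(Q) = 2*Q*(-5 + Q) (v(Q) = (2*Q)*(-5 + Q) = 2*Q*(-5 + Q))
(157 + v(4)*5)*(-84) = (157 + (2*4*(-5 + 4))*5)*(-84) = (157 + (2*4*(-1))*5)*(-84) = (157 - 8*5)*(-84) = (157 - 40)*(-84) = 117*(-84) = -9828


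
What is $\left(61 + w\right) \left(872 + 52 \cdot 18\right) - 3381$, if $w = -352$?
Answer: $-529509$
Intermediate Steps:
$\left(61 + w\right) \left(872 + 52 \cdot 18\right) - 3381 = \left(61 - 352\right) \left(872 + 52 \cdot 18\right) - 3381 = - 291 \left(872 + 936\right) - 3381 = \left(-291\right) 1808 - 3381 = -526128 - 3381 = -529509$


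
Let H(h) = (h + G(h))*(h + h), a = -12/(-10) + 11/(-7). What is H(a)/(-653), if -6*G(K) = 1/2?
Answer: -2483/4799550 ≈ -0.00051734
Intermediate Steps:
G(K) = -1/12 (G(K) = -1/6/2 = -1/6*1/2 = -1/12)
a = -13/35 (a = -12*(-1/10) + 11*(-1/7) = 6/5 - 11/7 = -13/35 ≈ -0.37143)
H(h) = 2*h*(-1/12 + h) (H(h) = (h - 1/12)*(h + h) = (-1/12 + h)*(2*h) = 2*h*(-1/12 + h))
H(a)/(-653) = ((1/6)*(-13/35)*(-1 + 12*(-13/35)))/(-653) = ((1/6)*(-13/35)*(-1 - 156/35))*(-1/653) = ((1/6)*(-13/35)*(-191/35))*(-1/653) = (2483/7350)*(-1/653) = -2483/4799550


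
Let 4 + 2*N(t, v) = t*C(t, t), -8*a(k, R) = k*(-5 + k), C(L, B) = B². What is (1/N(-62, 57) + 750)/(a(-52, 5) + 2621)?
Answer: 89374499/268183083 ≈ 0.33326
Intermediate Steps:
a(k, R) = -k*(-5 + k)/8
N(t, v) = -2 + t³/2 (N(t, v) = -2 + (t*t²)/2 = -2 + t³/2)
(1/N(-62, 57) + 750)/(a(-52, 5) + 2621) = (1/(-2 + (½)*(-62)³) + 750)/((⅛)*(-52)*(5 - 1*(-52)) + 2621) = (1/(-2 + (½)*(-238328)) + 750)/((⅛)*(-52)*(5 + 52) + 2621) = (1/(-2 - 119164) + 750)/((⅛)*(-52)*57 + 2621) = (1/(-119166) + 750)/(-741/2 + 2621) = (-1/119166 + 750)/(4501/2) = (89374499/119166)*(2/4501) = 89374499/268183083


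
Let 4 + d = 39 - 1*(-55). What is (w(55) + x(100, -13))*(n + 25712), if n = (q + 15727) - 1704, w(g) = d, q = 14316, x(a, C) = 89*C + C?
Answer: -58375080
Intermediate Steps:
x(a, C) = 90*C
d = 90 (d = -4 + (39 - 1*(-55)) = -4 + (39 + 55) = -4 + 94 = 90)
w(g) = 90
n = 28339 (n = (14316 + 15727) - 1704 = 30043 - 1704 = 28339)
(w(55) + x(100, -13))*(n + 25712) = (90 + 90*(-13))*(28339 + 25712) = (90 - 1170)*54051 = -1080*54051 = -58375080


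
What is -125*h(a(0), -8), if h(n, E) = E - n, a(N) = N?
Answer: 1000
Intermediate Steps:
-125*h(a(0), -8) = -125*(-8 - 1*0) = -125*(-8 + 0) = -125*(-8) = 1000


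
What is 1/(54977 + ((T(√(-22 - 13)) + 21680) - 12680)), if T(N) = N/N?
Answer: 1/63978 ≈ 1.5630e-5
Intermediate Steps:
T(N) = 1
1/(54977 + ((T(√(-22 - 13)) + 21680) - 12680)) = 1/(54977 + ((1 + 21680) - 12680)) = 1/(54977 + (21681 - 12680)) = 1/(54977 + 9001) = 1/63978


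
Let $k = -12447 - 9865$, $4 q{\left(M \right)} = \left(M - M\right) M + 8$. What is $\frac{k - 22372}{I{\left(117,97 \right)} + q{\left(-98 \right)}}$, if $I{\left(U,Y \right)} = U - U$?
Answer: $-22342$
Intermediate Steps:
$q{\left(M \right)} = 2$ ($q{\left(M \right)} = \frac{\left(M - M\right) M + 8}{4} = \frac{0 M + 8}{4} = \frac{0 + 8}{4} = \frac{1}{4} \cdot 8 = 2$)
$I{\left(U,Y \right)} = 0$
$k = -22312$
$\frac{k - 22372}{I{\left(117,97 \right)} + q{\left(-98 \right)}} = \frac{-22312 - 22372}{0 + 2} = - \frac{44684}{2} = \left(-44684\right) \frac{1}{2} = -22342$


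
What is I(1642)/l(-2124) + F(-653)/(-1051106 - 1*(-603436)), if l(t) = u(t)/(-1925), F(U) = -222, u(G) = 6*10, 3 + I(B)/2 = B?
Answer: -141243241859/1343010 ≈ -1.0517e+5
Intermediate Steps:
I(B) = -6 + 2*B
u(G) = 60
l(t) = -12/385 (l(t) = 60/(-1925) = 60*(-1/1925) = -12/385)
I(1642)/l(-2124) + F(-653)/(-1051106 - 1*(-603436)) = (-6 + 2*1642)/(-12/385) - 222/(-1051106 - 1*(-603436)) = (-6 + 3284)*(-385/12) - 222/(-1051106 + 603436) = 3278*(-385/12) - 222/(-447670) = -631015/6 - 222*(-1/447670) = -631015/6 + 111/223835 = -141243241859/1343010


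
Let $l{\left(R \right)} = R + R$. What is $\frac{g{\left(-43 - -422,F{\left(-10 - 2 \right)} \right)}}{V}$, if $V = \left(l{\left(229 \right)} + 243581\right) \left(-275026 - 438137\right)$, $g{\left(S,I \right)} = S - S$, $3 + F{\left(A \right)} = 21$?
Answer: $0$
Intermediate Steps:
$F{\left(A \right)} = 18$ ($F{\left(A \right)} = -3 + 21 = 18$)
$g{\left(S,I \right)} = 0$
$l{\left(R \right)} = 2 R$
$V = -174039585357$ ($V = \left(2 \cdot 229 + 243581\right) \left(-275026 - 438137\right) = \left(458 + 243581\right) \left(-713163\right) = 244039 \left(-713163\right) = -174039585357$)
$\frac{g{\left(-43 - -422,F{\left(-10 - 2 \right)} \right)}}{V} = \frac{0}{-174039585357} = 0 \left(- \frac{1}{174039585357}\right) = 0$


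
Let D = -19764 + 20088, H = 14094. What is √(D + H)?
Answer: 9*√178 ≈ 120.07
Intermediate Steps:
D = 324
√(D + H) = √(324 + 14094) = √14418 = 9*√178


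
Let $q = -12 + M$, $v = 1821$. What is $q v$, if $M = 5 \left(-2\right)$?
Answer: $-40062$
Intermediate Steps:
$M = -10$
$q = -22$ ($q = -12 - 10 = -22$)
$q v = \left(-22\right) 1821 = -40062$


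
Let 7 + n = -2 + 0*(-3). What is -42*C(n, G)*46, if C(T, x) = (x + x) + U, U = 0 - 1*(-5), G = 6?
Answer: -32844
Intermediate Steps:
n = -9 (n = -7 + (-2 + 0*(-3)) = -7 + (-2 + 0) = -7 - 2 = -9)
U = 5 (U = 0 + 5 = 5)
C(T, x) = 5 + 2*x (C(T, x) = (x + x) + 5 = 2*x + 5 = 5 + 2*x)
-42*C(n, G)*46 = -42*(5 + 2*6)*46 = -42*(5 + 12)*46 = -42*17*46 = -714*46 = -32844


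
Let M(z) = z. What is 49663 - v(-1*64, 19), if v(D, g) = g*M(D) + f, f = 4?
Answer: 50875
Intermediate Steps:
v(D, g) = 4 + D*g (v(D, g) = g*D + 4 = D*g + 4 = 4 + D*g)
49663 - v(-1*64, 19) = 49663 - (4 - 1*64*19) = 49663 - (4 - 64*19) = 49663 - (4 - 1216) = 49663 - 1*(-1212) = 49663 + 1212 = 50875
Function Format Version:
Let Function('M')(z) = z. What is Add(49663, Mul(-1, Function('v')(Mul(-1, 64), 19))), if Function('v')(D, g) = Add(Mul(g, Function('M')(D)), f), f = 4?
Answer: 50875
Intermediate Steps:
Function('v')(D, g) = Add(4, Mul(D, g)) (Function('v')(D, g) = Add(Mul(g, D), 4) = Add(Mul(D, g), 4) = Add(4, Mul(D, g)))
Add(49663, Mul(-1, Function('v')(Mul(-1, 64), 19))) = Add(49663, Mul(-1, Add(4, Mul(Mul(-1, 64), 19)))) = Add(49663, Mul(-1, Add(4, Mul(-64, 19)))) = Add(49663, Mul(-1, Add(4, -1216))) = Add(49663, Mul(-1, -1212)) = Add(49663, 1212) = 50875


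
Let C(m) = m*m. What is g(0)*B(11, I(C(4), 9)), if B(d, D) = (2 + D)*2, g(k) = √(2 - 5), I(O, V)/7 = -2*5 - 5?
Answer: -206*I*√3 ≈ -356.8*I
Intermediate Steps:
C(m) = m²
I(O, V) = -105 (I(O, V) = 7*(-2*5 - 5) = 7*(-10 - 5) = 7*(-15) = -105)
g(k) = I*√3 (g(k) = √(-3) = I*√3)
B(d, D) = 4 + 2*D
g(0)*B(11, I(C(4), 9)) = (I*√3)*(4 + 2*(-105)) = (I*√3)*(4 - 210) = (I*√3)*(-206) = -206*I*√3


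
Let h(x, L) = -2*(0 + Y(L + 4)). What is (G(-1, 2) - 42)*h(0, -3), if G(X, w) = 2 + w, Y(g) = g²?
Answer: 76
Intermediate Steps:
h(x, L) = -2*(4 + L)² (h(x, L) = -2*(0 + (L + 4)²) = -2*(0 + (4 + L)²) = -2*(4 + L)²)
(G(-1, 2) - 42)*h(0, -3) = ((2 + 2) - 42)*(-2*(4 - 3)²) = (4 - 42)*(-2*1²) = -(-76) = -38*(-2) = 76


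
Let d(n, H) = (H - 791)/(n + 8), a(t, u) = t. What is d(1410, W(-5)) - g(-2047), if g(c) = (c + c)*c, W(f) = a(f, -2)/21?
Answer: -124776051910/14889 ≈ -8.3804e+6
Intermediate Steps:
W(f) = f/21
d(n, H) = (-791 + H)/(8 + n)
g(c) = 2*c² (g(c) = (2*c)*c = 2*c²)
d(1410, W(-5)) - g(-2047) = (-791 + (1/21)*(-5))/(8 + 1410) - 2*(-2047)² = (-791 - 5/21)/1418 - 2*4190209 = (1/1418)*(-16616/21) - 1*8380418 = -8308/14889 - 8380418 = -124776051910/14889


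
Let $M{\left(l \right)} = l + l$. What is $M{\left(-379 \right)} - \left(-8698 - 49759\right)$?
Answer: $57699$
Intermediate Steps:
$M{\left(l \right)} = 2 l$
$M{\left(-379 \right)} - \left(-8698 - 49759\right) = 2 \left(-379\right) - \left(-8698 - 49759\right) = -758 - \left(-8698 - 49759\right) = -758 - -58457 = -758 + 58457 = 57699$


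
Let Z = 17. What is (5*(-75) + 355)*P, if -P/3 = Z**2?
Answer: 17340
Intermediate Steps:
P = -867 (P = -3*17**2 = -3*289 = -867)
(5*(-75) + 355)*P = (5*(-75) + 355)*(-867) = (-375 + 355)*(-867) = -20*(-867) = 17340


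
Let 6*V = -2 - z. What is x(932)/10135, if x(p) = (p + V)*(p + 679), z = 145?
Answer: 584793/4054 ≈ 144.25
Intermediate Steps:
V = -49/2 (V = (-2 - 1*145)/6 = (-2 - 145)/6 = (⅙)*(-147) = -49/2 ≈ -24.500)
x(p) = (679 + p)*(-49/2 + p) (x(p) = (p - 49/2)*(p + 679) = (-49/2 + p)*(679 + p) = (679 + p)*(-49/2 + p))
x(932)/10135 = (-33271/2 + 932² + (1309/2)*932)/10135 = (-33271/2 + 868624 + 609994)*(1/10135) = (2923965/2)*(1/10135) = 584793/4054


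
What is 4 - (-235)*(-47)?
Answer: -11041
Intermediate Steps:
4 - (-235)*(-47) = 4 - 47*235 = 4 - 11045 = -11041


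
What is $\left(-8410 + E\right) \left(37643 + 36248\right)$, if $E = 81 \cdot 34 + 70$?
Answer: $-412755126$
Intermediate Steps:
$E = 2824$ ($E = 2754 + 70 = 2824$)
$\left(-8410 + E\right) \left(37643 + 36248\right) = \left(-8410 + 2824\right) \left(37643 + 36248\right) = \left(-5586\right) 73891 = -412755126$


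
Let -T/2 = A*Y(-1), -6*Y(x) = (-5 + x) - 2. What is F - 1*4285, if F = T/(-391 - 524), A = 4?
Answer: -11762293/2745 ≈ -4285.0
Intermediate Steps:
Y(x) = 7/6 - x/6 (Y(x) = -((-5 + x) - 2)/6 = -(-7 + x)/6 = 7/6 - x/6)
T = -32/3 (T = -8*(7/6 - 1/6*(-1)) = -8*(7/6 + 1/6) = -8*4/3 = -2*16/3 = -32/3 ≈ -10.667)
F = 32/2745 (F = -32/(3*(-391 - 524)) = -32/3/(-915) = -32/3*(-1/915) = 32/2745 ≈ 0.011658)
F - 1*4285 = 32/2745 - 1*4285 = 32/2745 - 4285 = -11762293/2745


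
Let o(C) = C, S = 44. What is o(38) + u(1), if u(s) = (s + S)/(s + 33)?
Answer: 1337/34 ≈ 39.324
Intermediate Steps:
u(s) = (44 + s)/(33 + s) (u(s) = (s + 44)/(s + 33) = (44 + s)/(33 + s))
o(38) + u(1) = 38 + (44 + 1)/(33 + 1) = 38 + 45/34 = 1337/34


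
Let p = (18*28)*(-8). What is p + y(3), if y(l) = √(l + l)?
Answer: -4032 + √6 ≈ -4029.6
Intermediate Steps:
p = -4032 (p = 504*(-8) = -4032)
y(l) = √2*√l (y(l) = √(2*l) = √2*√l)
p + y(3) = -4032 + √2*√3 = -4032 + √6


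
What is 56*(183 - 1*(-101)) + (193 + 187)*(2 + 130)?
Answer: 66064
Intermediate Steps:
56*(183 - 1*(-101)) + (193 + 187)*(2 + 130) = 56*(183 + 101) + 380*132 = 56*284 + 50160 = 15904 + 50160 = 66064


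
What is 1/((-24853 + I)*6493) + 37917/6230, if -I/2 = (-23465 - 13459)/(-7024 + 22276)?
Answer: 7775335255979399/1277536163042510 ≈ 6.0862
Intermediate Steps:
I = 6154/1271 (I = -2*(-23465 - 13459)/(-7024 + 22276) = -(-73848)/15252 = -2*(-3077/1271) = 6154/1271 ≈ 4.8419)
1/((-24853 + I)*6493) + 37917/6230 = 1/((-24853 + 6154/1271)*6493) + 37917/6230 = (1/6493)/(-31582009/1271) + 37917*(1/6230) = -1271/31582009*1/6493 + 37917/6230 = -1271/205061984437 + 37917/6230 = 7775335255979399/1277536163042510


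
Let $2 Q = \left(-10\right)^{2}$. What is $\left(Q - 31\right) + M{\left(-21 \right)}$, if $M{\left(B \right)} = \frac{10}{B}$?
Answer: $\frac{389}{21} \approx 18.524$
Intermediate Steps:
$Q = 50$ ($Q = \frac{\left(-10\right)^{2}}{2} = \frac{1}{2} \cdot 100 = 50$)
$\left(Q - 31\right) + M{\left(-21 \right)} = \left(50 - 31\right) + \frac{10}{-21} = 19 + 10 \left(- \frac{1}{21}\right) = 19 - \frac{10}{21} = \frac{389}{21}$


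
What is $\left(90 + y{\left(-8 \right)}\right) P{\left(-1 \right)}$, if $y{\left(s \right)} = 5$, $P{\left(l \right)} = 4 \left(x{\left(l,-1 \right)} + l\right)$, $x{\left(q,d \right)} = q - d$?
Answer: $-380$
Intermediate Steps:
$P{\left(l \right)} = 4 + 8 l$ ($P{\left(l \right)} = 4 \left(\left(l - -1\right) + l\right) = 4 \left(\left(l + 1\right) + l\right) = 4 \left(\left(1 + l\right) + l\right) = 4 \left(1 + 2 l\right) = 4 + 8 l$)
$\left(90 + y{\left(-8 \right)}\right) P{\left(-1 \right)} = \left(90 + 5\right) \left(4 + 8 \left(-1\right)\right) = 95 \left(4 - 8\right) = 95 \left(-4\right) = -380$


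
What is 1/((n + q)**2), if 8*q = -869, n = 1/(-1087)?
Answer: 75620416/892289941321 ≈ 8.4749e-5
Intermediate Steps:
n = -1/1087 ≈ -0.00091996
q = -869/8 (q = (1/8)*(-869) = -869/8 ≈ -108.63)
1/((n + q)**2) = 1/((-1/1087 - 869/8)**2) = 1/((-944611/8696)**2) = 1/(892289941321/75620416) = 75620416/892289941321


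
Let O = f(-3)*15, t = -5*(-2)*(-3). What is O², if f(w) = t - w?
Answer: 164025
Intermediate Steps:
t = -30 (t = 10*(-3) = -30)
f(w) = -30 - w
O = -405 (O = (-30 - 1*(-3))*15 = (-30 + 3)*15 = -27*15 = -405)
O² = (-405)² = 164025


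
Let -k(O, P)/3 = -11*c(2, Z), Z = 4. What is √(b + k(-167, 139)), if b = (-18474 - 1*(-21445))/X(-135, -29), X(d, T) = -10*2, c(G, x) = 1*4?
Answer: I*√1655/10 ≈ 4.0682*I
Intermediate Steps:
c(G, x) = 4
X(d, T) = -20
b = -2971/20 (b = (-18474 - 1*(-21445))/(-20) = (-18474 + 21445)*(-1/20) = 2971*(-1/20) = -2971/20 ≈ -148.55)
k(O, P) = 132 (k(O, P) = -(-33)*4 = -3*(-44) = 132)
√(b + k(-167, 139)) = √(-2971/20 + 132) = √(-331/20) = I*√1655/10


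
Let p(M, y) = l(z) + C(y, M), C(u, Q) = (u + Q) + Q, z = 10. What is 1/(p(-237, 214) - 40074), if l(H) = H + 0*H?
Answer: -1/40324 ≈ -2.4799e-5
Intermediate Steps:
l(H) = H (l(H) = H + 0 = H)
C(u, Q) = u + 2*Q (C(u, Q) = (Q + u) + Q = u + 2*Q)
p(M, y) = 10 + y + 2*M (p(M, y) = 10 + (y + 2*M) = 10 + y + 2*M)
1/(p(-237, 214) - 40074) = 1/((10 + 214 + 2*(-237)) - 40074) = 1/((10 + 214 - 474) - 40074) = 1/(-250 - 40074) = 1/(-40324) = -1/40324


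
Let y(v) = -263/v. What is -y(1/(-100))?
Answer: -26300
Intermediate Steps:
-y(1/(-100)) = -(-263)/(1/(-100)) = -(-263)/(-1/100) = -(-263)*(-100) = -1*26300 = -26300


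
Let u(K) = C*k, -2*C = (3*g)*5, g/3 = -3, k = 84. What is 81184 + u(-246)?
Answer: 86854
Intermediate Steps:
g = -9 (g = 3*(-3) = -9)
C = 135/2 (C = -3*(-9)*5/2 = -(-27)*5/2 = -1/2*(-135) = 135/2 ≈ 67.500)
u(K) = 5670 (u(K) = (135/2)*84 = 5670)
81184 + u(-246) = 81184 + 5670 = 86854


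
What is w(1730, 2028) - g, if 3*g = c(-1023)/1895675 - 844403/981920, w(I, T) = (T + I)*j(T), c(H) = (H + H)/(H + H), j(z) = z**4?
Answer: 70993701045554693589508499821/1116840717600 ≈ 6.3567e+16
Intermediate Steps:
c(H) = 1 (c(H) = (2*H)/((2*H)) = (2*H)*(1/(2*H)) = 1)
w(I, T) = T**4*(I + T) (w(I, T) = (T + I)*T**4 = (I + T)*T**4 = T**4*(I + T))
g = -320142535021/1116840717600 (g = (1/1895675 - 844403/981920)/3 = (1/3)*(-320142535021/372280239200) = -320142535021/1116840717600 ≈ -0.28665)
w(1730, 2028) - g = 2028**4*(1730 + 2028) - 1*(-320142535021/1116840717600) = 16914992230656*3758 + 320142535021/1116840717600 = 63566540802805248 + 320142535021/1116840717600 = 70993701045554693589508499821/1116840717600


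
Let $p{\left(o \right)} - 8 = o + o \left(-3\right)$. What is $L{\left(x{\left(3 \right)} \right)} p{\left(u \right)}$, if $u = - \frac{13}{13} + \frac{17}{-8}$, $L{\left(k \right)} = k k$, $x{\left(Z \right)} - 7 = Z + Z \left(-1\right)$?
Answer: $\frac{2793}{4} \approx 698.25$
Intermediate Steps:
$x{\left(Z \right)} = 7$ ($x{\left(Z \right)} = 7 + \left(Z + Z \left(-1\right)\right) = 7 + \left(Z - Z\right) = 7 + 0 = 7$)
$L{\left(k \right)} = k^{2}$
$u = - \frac{25}{8}$ ($u = \left(-13\right) \frac{1}{13} + 17 \left(- \frac{1}{8}\right) = -1 - \frac{17}{8} = - \frac{25}{8} \approx -3.125$)
$p{\left(o \right)} = 8 - 2 o$ ($p{\left(o \right)} = 8 + \left(o + o \left(-3\right)\right) = 8 + \left(o - 3 o\right) = 8 - 2 o$)
$L{\left(x{\left(3 \right)} \right)} p{\left(u \right)} = 7^{2} \left(8 - - \frac{25}{4}\right) = 49 \left(8 + \frac{25}{4}\right) = 49 \cdot \frac{57}{4} = \frac{2793}{4}$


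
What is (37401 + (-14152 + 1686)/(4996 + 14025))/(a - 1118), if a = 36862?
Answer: 30930085/29560288 ≈ 1.0463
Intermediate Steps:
(37401 + (-14152 + 1686)/(4996 + 14025))/(a - 1118) = (37401 + (-14152 + 1686)/(4996 + 14025))/(36862 - 1118) = (37401 - 12466/19021)/35744 = (37401 - 12466*1/19021)*(1/35744) = (37401 - 542/827)*(1/35744) = (30930085/827)*(1/35744) = 30930085/29560288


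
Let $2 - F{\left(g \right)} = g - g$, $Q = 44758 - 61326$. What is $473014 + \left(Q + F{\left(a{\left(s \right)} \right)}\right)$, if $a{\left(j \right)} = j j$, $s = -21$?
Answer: $456448$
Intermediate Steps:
$Q = -16568$
$a{\left(j \right)} = j^{2}$
$F{\left(g \right)} = 2$ ($F{\left(g \right)} = 2 - \left(g - g\right) = 2 - 0 = 2 + 0 = 2$)
$473014 + \left(Q + F{\left(a{\left(s \right)} \right)}\right) = 473014 + \left(-16568 + 2\right) = 473014 - 16566 = 456448$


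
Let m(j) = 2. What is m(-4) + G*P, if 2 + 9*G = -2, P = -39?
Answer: 58/3 ≈ 19.333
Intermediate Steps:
G = -4/9 (G = -2/9 + (⅑)*(-2) = -2/9 - 2/9 = -4/9 ≈ -0.44444)
m(-4) + G*P = 2 - 4/9*(-39) = 2 + 52/3 = 58/3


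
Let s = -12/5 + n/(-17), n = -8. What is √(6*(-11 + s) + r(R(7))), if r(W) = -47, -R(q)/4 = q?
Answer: I*√900065/85 ≈ 11.161*I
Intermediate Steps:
R(q) = -4*q
s = -164/85 (s = -12/5 - 8/(-17) = -12*⅕ - 8*(-1/17) = -12/5 + 8/17 = -164/85 ≈ -1.9294)
√(6*(-11 + s) + r(R(7))) = √(6*(-11 - 164/85) - 47) = √(6*(-1099/85) - 47) = √(-6594/85 - 47) = √(-10589/85) = I*√900065/85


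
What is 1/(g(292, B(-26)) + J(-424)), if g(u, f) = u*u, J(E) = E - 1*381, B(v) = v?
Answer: 1/84459 ≈ 1.1840e-5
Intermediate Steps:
J(E) = -381 + E (J(E) = E - 381 = -381 + E)
g(u, f) = u²
1/(g(292, B(-26)) + J(-424)) = 1/(292² + (-381 - 424)) = 1/(85264 - 805) = 1/84459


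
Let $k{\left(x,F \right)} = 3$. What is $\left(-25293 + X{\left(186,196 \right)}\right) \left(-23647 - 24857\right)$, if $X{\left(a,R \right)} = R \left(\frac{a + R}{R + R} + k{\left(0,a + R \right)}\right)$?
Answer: $1189027056$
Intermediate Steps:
$X{\left(a,R \right)} = R \left(3 + \frac{R + a}{2 R}\right)$ ($X{\left(a,R \right)} = R \left(\frac{a + R}{R + R} + 3\right) = R \left(\frac{R + a}{2 R} + 3\right) = R \left(3 + \frac{R + a}{2 R}\right)$)
$\left(-25293 + X{\left(186,196 \right)}\right) \left(-23647 - 24857\right) = \left(-25293 + \left(\frac{1}{2} \cdot 186 + \frac{7}{2} \cdot 196\right)\right) \left(-23647 - 24857\right) = \left(-25293 + \left(93 + 686\right)\right) \left(-48504\right) = \left(-25293 + 779\right) \left(-48504\right) = \left(-24514\right) \left(-48504\right) = 1189027056$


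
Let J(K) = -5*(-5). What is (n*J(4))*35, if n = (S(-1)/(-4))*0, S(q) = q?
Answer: 0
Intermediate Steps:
J(K) = 25
n = 0 (n = (-1/(-4))*0 = -¼*(-1)*0 = (¼)*0 = 0)
(n*J(4))*35 = (0*25)*35 = 0*35 = 0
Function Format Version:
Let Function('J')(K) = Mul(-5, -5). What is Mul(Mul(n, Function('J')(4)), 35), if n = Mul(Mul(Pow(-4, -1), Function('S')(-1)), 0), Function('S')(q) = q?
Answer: 0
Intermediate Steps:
Function('J')(K) = 25
n = 0 (n = Mul(Mul(Pow(-4, -1), -1), 0) = Mul(Mul(Rational(-1, 4), -1), 0) = Mul(Rational(1, 4), 0) = 0)
Mul(Mul(n, Function('J')(4)), 35) = Mul(Mul(0, 25), 35) = Mul(0, 35) = 0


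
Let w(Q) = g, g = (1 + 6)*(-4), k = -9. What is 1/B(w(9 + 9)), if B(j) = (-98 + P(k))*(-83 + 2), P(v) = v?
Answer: 1/8667 ≈ 0.00011538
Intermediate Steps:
g = -28 (g = 7*(-4) = -28)
w(Q) = -28
B(j) = 8667 (B(j) = (-98 - 9)*(-83 + 2) = -107*(-81) = 8667)
1/B(w(9 + 9)) = 1/8667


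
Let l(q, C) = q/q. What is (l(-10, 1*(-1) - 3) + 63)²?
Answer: 4096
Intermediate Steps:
l(q, C) = 1
(l(-10, 1*(-1) - 3) + 63)² = (1 + 63)² = 64² = 4096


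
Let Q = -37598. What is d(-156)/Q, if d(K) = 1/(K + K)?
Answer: 1/11730576 ≈ 8.5247e-8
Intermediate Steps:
d(K) = 1/(2*K)
d(-156)/Q = ((1/2)/(-156))/(-37598) = ((1/2)*(-1/156))*(-1/37598) = -1/312*(-1/37598) = 1/11730576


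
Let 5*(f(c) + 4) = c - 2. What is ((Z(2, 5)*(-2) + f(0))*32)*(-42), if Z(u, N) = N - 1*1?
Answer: 83328/5 ≈ 16666.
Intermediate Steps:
Z(u, N) = -1 + N (Z(u, N) = N - 1 = -1 + N)
f(c) = -22/5 + c/5 (f(c) = -4 + (c - 2)/5 = -4 + (-2 + c)/5 = -4 + (-2/5 + c/5) = -22/5 + c/5)
((Z(2, 5)*(-2) + f(0))*32)*(-42) = (((-1 + 5)*(-2) + (-22/5 + (1/5)*0))*32)*(-42) = ((4*(-2) + (-22/5 + 0))*32)*(-42) = ((-8 - 22/5)*32)*(-42) = -62/5*32*(-42) = -1984/5*(-42) = 83328/5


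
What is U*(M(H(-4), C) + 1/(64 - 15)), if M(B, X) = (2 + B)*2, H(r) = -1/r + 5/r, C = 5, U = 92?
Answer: 9108/49 ≈ 185.88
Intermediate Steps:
H(r) = 4/r
M(B, X) = 4 + 2*B
U*(M(H(-4), C) + 1/(64 - 15)) = 92*((4 + 2*(4/(-4))) + 1/(64 - 15)) = 92*((4 + 2*(4*(-¼))) + 1/49) = 92*((4 + 2*(-1)) + 1/49) = 92*((4 - 2) + 1/49) = 92*(2 + 1/49) = 92*(99/49) = 9108/49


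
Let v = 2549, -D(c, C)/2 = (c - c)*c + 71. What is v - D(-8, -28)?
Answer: 2691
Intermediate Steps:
D(c, C) = -142 (D(c, C) = -2*((c - c)*c + 71) = -2*(0*c + 71) = -2*(0 + 71) = -2*71 = -142)
v - D(-8, -28) = 2549 - 1*(-142) = 2549 + 142 = 2691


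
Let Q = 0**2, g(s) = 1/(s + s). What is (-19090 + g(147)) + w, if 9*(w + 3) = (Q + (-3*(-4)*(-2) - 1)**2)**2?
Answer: 21441227/882 ≈ 24310.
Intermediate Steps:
g(s) = 1/(2*s)
Q = 0
w = 390598/9 (w = -3 + (0 + (-3*(-4)*(-2) - 1)**2)**2/9 = -3 + (0 + (12*(-2) - 1)**2)**2/9 = -3 + (0 + (-24 - 1)**2)**2/9 = -3 + (0 + (-25)**2)**2/9 = -3 + (0 + 625)**2/9 = -3 + (1/9)*625**2 = -3 + (1/9)*390625 = -3 + 390625/9 = 390598/9 ≈ 43400.)
(-19090 + g(147)) + w = (-19090 + (1/2)/147) + 390598/9 = (-19090 + (1/2)*(1/147)) + 390598/9 = (-19090 + 1/294) + 390598/9 = -5612459/294 + 390598/9 = 21441227/882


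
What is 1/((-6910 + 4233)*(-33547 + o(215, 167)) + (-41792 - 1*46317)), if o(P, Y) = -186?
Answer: 1/90215132 ≈ 1.1085e-8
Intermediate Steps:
1/((-6910 + 4233)*(-33547 + o(215, 167)) + (-41792 - 1*46317)) = 1/((-6910 + 4233)*(-33547 - 186) + (-41792 - 1*46317)) = 1/(-2677*(-33733) + (-41792 - 46317)) = 1/(90303241 - 88109) = 1/90215132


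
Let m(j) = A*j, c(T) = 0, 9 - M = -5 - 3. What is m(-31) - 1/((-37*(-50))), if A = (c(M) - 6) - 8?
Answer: 802899/1850 ≈ 434.00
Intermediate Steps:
M = 17 (M = 9 - (-5 - 3) = 9 - 1*(-8) = 9 + 8 = 17)
A = -14 (A = (0 - 6) - 8 = -6 - 8 = -14)
m(j) = -14*j
m(-31) - 1/((-37*(-50))) = -14*(-31) - 1/((-37*(-50))) = 434 - 1/1850 = 802899/1850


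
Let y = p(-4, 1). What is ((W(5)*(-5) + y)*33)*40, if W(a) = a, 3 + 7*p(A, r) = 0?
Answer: -234960/7 ≈ -33566.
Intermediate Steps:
p(A, r) = -3/7 (p(A, r) = -3/7 + (1/7)*0 = -3/7 + 0 = -3/7)
y = -3/7 ≈ -0.42857
((W(5)*(-5) + y)*33)*40 = ((5*(-5) - 3/7)*33)*40 = ((-25 - 3/7)*33)*40 = -178/7*33*40 = -5874/7*40 = -234960/7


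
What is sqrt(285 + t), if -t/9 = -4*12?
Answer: sqrt(717) ≈ 26.777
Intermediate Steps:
t = 432 (t = -(-36)*12 = -9*(-48) = 432)
sqrt(285 + t) = sqrt(285 + 432) = sqrt(717)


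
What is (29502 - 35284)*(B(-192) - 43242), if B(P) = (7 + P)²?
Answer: 52136294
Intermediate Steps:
(29502 - 35284)*(B(-192) - 43242) = (29502 - 35284)*((7 - 192)² - 43242) = -5782*((-185)² - 43242) = -5782*(34225 - 43242) = -5782*(-9017) = 52136294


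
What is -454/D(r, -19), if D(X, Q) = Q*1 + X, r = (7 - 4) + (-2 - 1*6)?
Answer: 227/12 ≈ 18.917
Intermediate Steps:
r = -5 (r = 3 + (-2 - 6) = 3 - 8 = -5)
D(X, Q) = Q + X
-454/D(r, -19) = -454/(-19 - 5) = -454/(-24) = -454*(-1/24) = 227/12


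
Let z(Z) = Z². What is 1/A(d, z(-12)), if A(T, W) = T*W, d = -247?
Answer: -1/35568 ≈ -2.8115e-5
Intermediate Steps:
1/A(d, z(-12)) = 1/(-247*(-12)²) = 1/(-247*144) = 1/(-35568) = -1/35568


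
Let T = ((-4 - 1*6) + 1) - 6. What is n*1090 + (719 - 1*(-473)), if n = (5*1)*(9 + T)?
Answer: -31508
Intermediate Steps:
T = -15 (T = ((-4 - 6) + 1) - 6 = (-10 + 1) - 6 = -9 - 6 = -15)
n = -30 (n = (5*1)*(9 - 15) = 5*(-6) = -30)
n*1090 + (719 - 1*(-473)) = -30*1090 + (719 - 1*(-473)) = -32700 + (719 + 473) = -32700 + 1192 = -31508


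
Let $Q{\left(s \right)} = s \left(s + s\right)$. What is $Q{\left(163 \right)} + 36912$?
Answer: $90050$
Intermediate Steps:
$Q{\left(s \right)} = 2 s^{2}$ ($Q{\left(s \right)} = s 2 s = 2 s^{2}$)
$Q{\left(163 \right)} + 36912 = 2 \cdot 163^{2} + 36912 = 2 \cdot 26569 + 36912 = 53138 + 36912 = 90050$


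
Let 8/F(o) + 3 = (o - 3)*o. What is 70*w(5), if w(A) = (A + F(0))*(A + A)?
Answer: 4900/3 ≈ 1633.3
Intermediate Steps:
F(o) = 8/(-3 + o*(-3 + o)) (F(o) = 8/(-3 + (o - 3)*o) = 8/(-3 + (-3 + o)*o) = 8/(-3 + o*(-3 + o)))
w(A) = 2*A*(-8/3 + A) (w(A) = (A + 8/(-3 + 0**2 - 3*0))*(A + A) = (A + 8/(-3 + 0 + 0))*(2*A) = (A + 8/(-3))*(2*A) = (A + 8*(-1/3))*(2*A) = (A - 8/3)*(2*A) = (-8/3 + A)*(2*A) = 2*A*(-8/3 + A))
70*w(5) = 70*((2/3)*5*(-8 + 3*5)) = 70*((2/3)*5*(-8 + 15)) = 70*((2/3)*5*7) = 70*(70/3) = 4900/3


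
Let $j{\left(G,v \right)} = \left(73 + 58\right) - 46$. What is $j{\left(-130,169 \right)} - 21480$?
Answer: $-21395$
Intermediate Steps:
$j{\left(G,v \right)} = 85$ ($j{\left(G,v \right)} = 131 - 46 = 85$)
$j{\left(-130,169 \right)} - 21480 = 85 - 21480 = -21395$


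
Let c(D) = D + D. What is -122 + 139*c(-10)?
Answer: -2902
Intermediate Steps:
c(D) = 2*D
-122 + 139*c(-10) = -122 + 139*(2*(-10)) = -122 + 139*(-20) = -122 - 2780 = -2902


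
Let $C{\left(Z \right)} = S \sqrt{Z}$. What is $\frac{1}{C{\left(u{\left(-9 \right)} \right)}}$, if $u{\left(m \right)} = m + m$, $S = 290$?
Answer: $- \frac{i \sqrt{2}}{1740} \approx - 0.00081277 i$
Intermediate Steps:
$u{\left(m \right)} = 2 m$
$C{\left(Z \right)} = 290 \sqrt{Z}$
$\frac{1}{C{\left(u{\left(-9 \right)} \right)}} = \frac{1}{290 \sqrt{2 \left(-9\right)}} = \frac{1}{290 \sqrt{-18}} = \frac{1}{290 \cdot 3 i \sqrt{2}} = \frac{1}{870 i \sqrt{2}} = - \frac{i \sqrt{2}}{1740}$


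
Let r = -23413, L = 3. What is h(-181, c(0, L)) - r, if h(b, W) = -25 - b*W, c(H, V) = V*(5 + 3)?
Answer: 27732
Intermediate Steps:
c(H, V) = 8*V (c(H, V) = V*8 = 8*V)
h(b, W) = -25 - W*b
h(-181, c(0, L)) - r = (-25 - 1*8*3*(-181)) - 1*(-23413) = (-25 - 1*24*(-181)) + 23413 = (-25 + 4344) + 23413 = 4319 + 23413 = 27732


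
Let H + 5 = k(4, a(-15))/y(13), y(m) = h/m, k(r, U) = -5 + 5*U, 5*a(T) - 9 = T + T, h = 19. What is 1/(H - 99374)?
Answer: -19/1888539 ≈ -1.0061e-5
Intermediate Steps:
a(T) = 9/5 + 2*T/5 (a(T) = 9/5 + (T + T)/5 = 9/5 + (2*T)/5 = 9/5 + 2*T/5)
y(m) = 19/m
H = -433/19 (H = -5 + (-5 + 5*(9/5 + (⅖)*(-15)))/((19/13)) = -5 + (-5 + 5*(9/5 - 6))/((19*(1/13))) = -5 + (-5 + 5*(-21/5))/(19/13) = -5 + (-5 - 21)*(13/19) = -5 - 26*13/19 = -5 - 338/19 = -433/19 ≈ -22.789)
1/(H - 99374) = 1/(-433/19 - 99374) = 1/(-1888539/19) = -19/1888539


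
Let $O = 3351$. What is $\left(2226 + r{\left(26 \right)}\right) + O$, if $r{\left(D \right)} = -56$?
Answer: $5521$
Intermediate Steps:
$\left(2226 + r{\left(26 \right)}\right) + O = \left(2226 - 56\right) + 3351 = 2170 + 3351 = 5521$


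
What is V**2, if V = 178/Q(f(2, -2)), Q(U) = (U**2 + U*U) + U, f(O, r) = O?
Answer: 7921/25 ≈ 316.84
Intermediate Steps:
Q(U) = U + 2*U**2 (Q(U) = (U**2 + U**2) + U = 2*U**2 + U = U + 2*U**2)
V = 89/5 (V = 178/((2*(1 + 2*2))) = 178/((2*(1 + 4))) = 178/((2*5)) = 178/10 = 178*(1/10) = 89/5 ≈ 17.800)
V**2 = (89/5)**2 = 7921/25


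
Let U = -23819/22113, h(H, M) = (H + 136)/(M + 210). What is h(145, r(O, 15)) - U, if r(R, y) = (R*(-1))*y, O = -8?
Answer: 4691341/2432430 ≈ 1.9287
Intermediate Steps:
r(R, y) = -R*y (r(R, y) = (-R)*y = -R*y)
h(H, M) = (136 + H)/(210 + M)
U = -23819/22113 (U = -23819*1/22113 = -23819/22113 ≈ -1.0771)
h(145, r(O, 15)) - U = (136 + 145)/(210 - 1*(-8)*15) - 1*(-23819/22113) = 281/(210 + 120) + 23819/22113 = 281/330 + 23819/22113 = 4691341/2432430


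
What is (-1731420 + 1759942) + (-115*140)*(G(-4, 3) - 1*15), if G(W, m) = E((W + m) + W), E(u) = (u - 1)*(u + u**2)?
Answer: 2202022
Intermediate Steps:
E(u) = (-1 + u)*(u + u**2)
G(W, m) = (m + 2*W)**3 - m - 2*W (G(W, m) = ((W + m) + W)**3 - ((W + m) + W) = (m + 2*W)**3 - (m + 2*W) = (m + 2*W)**3 + (-m - 2*W) = (m + 2*W)**3 - m - 2*W)
(-1731420 + 1759942) + (-115*140)*(G(-4, 3) - 1*15) = (-1731420 + 1759942) + (-115*140)*(((3 + 2*(-4))**3 - 1*3 - 2*(-4)) - 1*15) = 28522 - 16100*(((3 - 8)**3 - 3 + 8) - 15) = 28522 - 16100*(((-5)**3 - 3 + 8) - 15) = 28522 - 16100*((-125 - 3 + 8) - 15) = 28522 - 16100*(-120 - 15) = 28522 - 16100*(-135) = 28522 + 2173500 = 2202022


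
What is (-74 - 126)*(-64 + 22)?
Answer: 8400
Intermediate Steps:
(-74 - 126)*(-64 + 22) = -200*(-42) = 8400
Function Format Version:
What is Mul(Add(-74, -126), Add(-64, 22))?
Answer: 8400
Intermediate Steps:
Mul(Add(-74, -126), Add(-64, 22)) = Mul(-200, -42) = 8400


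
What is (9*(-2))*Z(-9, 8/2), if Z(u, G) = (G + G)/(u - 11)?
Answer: 36/5 ≈ 7.2000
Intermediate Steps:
Z(u, G) = 2*G/(-11 + u) (Z(u, G) = (2*G)/(-11 + u) = 2*G/(-11 + u))
(9*(-2))*Z(-9, 8/2) = (9*(-2))*(2*(8/2)/(-11 - 9)) = -36*8*(½)/(-20) = -36*4*(-1)/20 = -18*(-⅖) = 36/5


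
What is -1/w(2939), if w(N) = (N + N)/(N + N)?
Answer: -1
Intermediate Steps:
w(N) = 1 (w(N) = (2*N)/((2*N)) = (2*N)*(1/(2*N)) = 1)
-1/w(2939) = -1/1 = -1*1 = -1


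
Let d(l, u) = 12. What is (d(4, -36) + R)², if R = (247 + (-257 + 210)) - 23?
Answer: 35721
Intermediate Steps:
R = 177 (R = (247 - 47) - 23 = 200 - 23 = 177)
(d(4, -36) + R)² = (12 + 177)² = 189² = 35721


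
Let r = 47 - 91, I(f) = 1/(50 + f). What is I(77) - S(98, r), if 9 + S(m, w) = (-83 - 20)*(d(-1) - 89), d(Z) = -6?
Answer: -1241551/127 ≈ -9776.0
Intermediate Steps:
r = -44
S(m, w) = 9776 (S(m, w) = -9 + (-83 - 20)*(-6 - 89) = -9 - 103*(-95) = -9 + 9785 = 9776)
I(77) - S(98, r) = 1/(50 + 77) - 1*9776 = 1/127 - 9776 = -1241551/127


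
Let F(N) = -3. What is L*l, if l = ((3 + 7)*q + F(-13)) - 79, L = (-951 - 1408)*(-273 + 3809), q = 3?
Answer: 433754048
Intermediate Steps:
L = -8341424 (L = -2359*3536 = -8341424)
l = -52 (l = ((3 + 7)*3 - 3) - 79 = (10*3 - 3) - 79 = (30 - 3) - 79 = 27 - 79 = -52)
L*l = -8341424*(-52) = 433754048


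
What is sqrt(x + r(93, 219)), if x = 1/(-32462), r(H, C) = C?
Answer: sqrt(230778103774)/32462 ≈ 14.799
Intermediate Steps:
x = -1/32462 ≈ -3.0805e-5
sqrt(x + r(93, 219)) = sqrt(-1/32462 + 219) = sqrt(7109177/32462) = sqrt(230778103774)/32462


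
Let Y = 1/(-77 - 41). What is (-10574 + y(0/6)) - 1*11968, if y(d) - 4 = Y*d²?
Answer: -22538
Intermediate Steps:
Y = -1/118 (Y = 1/(-118) = -1/118 ≈ -0.0084746)
y(d) = 4 - d²/118
(-10574 + y(0/6)) - 1*11968 = (-10574 + (4 - (0/6)²/118)) - 1*11968 = (-10574 + (4 - (0*(⅙))²/118)) - 11968 = (-10574 + (4 - 1/118*0²)) - 11968 = (-10574 + (4 - 1/118*0)) - 11968 = (-10574 + (4 + 0)) - 11968 = (-10574 + 4) - 11968 = -10570 - 11968 = -22538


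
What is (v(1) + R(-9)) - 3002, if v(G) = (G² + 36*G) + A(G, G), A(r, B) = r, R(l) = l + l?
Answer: -2982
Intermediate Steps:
R(l) = 2*l
v(G) = G² + 37*G (v(G) = (G² + 36*G) + G = G² + 37*G)
(v(1) + R(-9)) - 3002 = (1*(37 + 1) + 2*(-9)) - 3002 = (1*38 - 18) - 3002 = (38 - 18) - 3002 = 20 - 3002 = -2982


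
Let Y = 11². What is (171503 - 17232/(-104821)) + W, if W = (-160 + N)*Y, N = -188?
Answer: 13563330527/104821 ≈ 1.2940e+5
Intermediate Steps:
Y = 121
W = -42108 (W = (-160 - 188)*121 = -348*121 = -42108)
(171503 - 17232/(-104821)) + W = (171503 - 17232/(-104821)) - 42108 = (171503 - 17232*(-1/104821)) - 42108 = (171503 + 17232/104821) - 42108 = 17977133195/104821 - 42108 = 13563330527/104821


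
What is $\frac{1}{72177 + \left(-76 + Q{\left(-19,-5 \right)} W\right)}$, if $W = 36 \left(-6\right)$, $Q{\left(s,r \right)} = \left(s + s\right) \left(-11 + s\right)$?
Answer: $- \frac{1}{174139} \approx -5.7425 \cdot 10^{-6}$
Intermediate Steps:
$Q{\left(s,r \right)} = 2 s \left(-11 + s\right)$
$W = -216$
$\frac{1}{72177 + \left(-76 + Q{\left(-19,-5 \right)} W\right)} = \frac{1}{72177 + \left(-76 + 2 \left(-19\right) \left(-11 - 19\right) \left(-216\right)\right)} = \frac{1}{72177 + \left(-76 + 2 \left(-19\right) \left(-30\right) \left(-216\right)\right)} = \frac{1}{72177 + \left(-76 + 1140 \left(-216\right)\right)} = \frac{1}{72177 - 246316} = \frac{1}{-174139} = - \frac{1}{174139}$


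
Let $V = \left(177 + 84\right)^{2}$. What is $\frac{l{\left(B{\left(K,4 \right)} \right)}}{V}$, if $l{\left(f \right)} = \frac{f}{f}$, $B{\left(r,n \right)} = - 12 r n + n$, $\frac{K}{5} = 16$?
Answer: $\frac{1}{68121} \approx 1.468 \cdot 10^{-5}$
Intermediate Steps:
$K = 80$ ($K = 5 \cdot 16 = 80$)
$B{\left(r,n \right)} = n - 12 n r$ ($B{\left(r,n \right)} = - 12 n r + n = n - 12 n r$)
$l{\left(f \right)} = 1$
$V = 68121$ ($V = 261^{2} = 68121$)
$\frac{l{\left(B{\left(K,4 \right)} \right)}}{V} = 1 \cdot \frac{1}{68121} = \frac{1}{68121}$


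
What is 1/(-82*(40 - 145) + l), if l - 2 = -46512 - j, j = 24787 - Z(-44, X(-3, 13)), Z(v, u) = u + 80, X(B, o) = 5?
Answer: -1/62602 ≈ -1.5974e-5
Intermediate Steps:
Z(v, u) = 80 + u
j = 24702 (j = 24787 - (80 + 5) = 24787 - 1*85 = 24787 - 85 = 24702)
l = -71212 (l = 2 + (-46512 - 1*24702) = 2 + (-46512 - 24702) = 2 - 71214 = -71212)
1/(-82*(40 - 145) + l) = 1/(-82*(40 - 145) - 71212) = 1/(-82*(-105) - 71212) = 1/(8610 - 71212) = 1/(-62602) = -1/62602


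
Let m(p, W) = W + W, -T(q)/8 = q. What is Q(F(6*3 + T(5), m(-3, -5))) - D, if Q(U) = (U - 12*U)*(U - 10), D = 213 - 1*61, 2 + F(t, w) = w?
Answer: -3056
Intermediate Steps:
T(q) = -8*q
m(p, W) = 2*W
F(t, w) = -2 + w
D = 152 (D = 213 - 61 = 152)
Q(U) = -11*U*(-10 + U) (Q(U) = (-11*U)*(-10 + U) = -11*U*(-10 + U))
Q(F(6*3 + T(5), m(-3, -5))) - D = 11*(-2 + 2*(-5))*(10 - (-2 + 2*(-5))) - 1*152 = 11*(-2 - 10)*(10 - (-2 - 10)) - 152 = 11*(-12)*(10 - 1*(-12)) - 152 = 11*(-12)*(10 + 12) - 152 = 11*(-12)*22 - 152 = -2904 - 152 = -3056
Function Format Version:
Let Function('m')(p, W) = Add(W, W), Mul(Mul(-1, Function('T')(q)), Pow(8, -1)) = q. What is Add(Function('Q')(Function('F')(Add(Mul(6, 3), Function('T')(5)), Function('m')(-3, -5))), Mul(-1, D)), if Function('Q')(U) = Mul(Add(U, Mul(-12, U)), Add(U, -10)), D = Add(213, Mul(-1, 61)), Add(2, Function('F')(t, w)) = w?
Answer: -3056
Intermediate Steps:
Function('T')(q) = Mul(-8, q)
Function('m')(p, W) = Mul(2, W)
Function('F')(t, w) = Add(-2, w)
D = 152 (D = Add(213, -61) = 152)
Function('Q')(U) = Mul(-11, U, Add(-10, U)) (Function('Q')(U) = Mul(Mul(-11, U), Add(-10, U)) = Mul(-11, U, Add(-10, U)))
Add(Function('Q')(Function('F')(Add(Mul(6, 3), Function('T')(5)), Function('m')(-3, -5))), Mul(-1, D)) = Add(Mul(11, Add(-2, Mul(2, -5)), Add(10, Mul(-1, Add(-2, Mul(2, -5))))), Mul(-1, 152)) = Add(Mul(11, Add(-2, -10), Add(10, Mul(-1, Add(-2, -10)))), -152) = Add(Mul(11, -12, Add(10, Mul(-1, -12))), -152) = Add(Mul(11, -12, Add(10, 12)), -152) = Add(Mul(11, -12, 22), -152) = Add(-2904, -152) = -3056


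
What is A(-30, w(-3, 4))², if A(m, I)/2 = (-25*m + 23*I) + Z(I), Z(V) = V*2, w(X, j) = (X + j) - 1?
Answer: 2250000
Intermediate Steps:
w(X, j) = -1 + X + j
Z(V) = 2*V
A(m, I) = -50*m + 50*I (A(m, I) = 2*((-25*m + 23*I) + 2*I) = 2*(-25*m + 25*I) = -50*m + 50*I)
A(-30, w(-3, 4))² = (-50*(-30) + 50*(-1 - 3 + 4))² = (1500 + 50*0)² = (1500 + 0)² = 1500² = 2250000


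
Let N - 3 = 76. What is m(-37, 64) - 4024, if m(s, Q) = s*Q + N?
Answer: -6313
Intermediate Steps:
N = 79 (N = 3 + 76 = 79)
m(s, Q) = 79 + Q*s (m(s, Q) = s*Q + 79 = Q*s + 79 = 79 + Q*s)
m(-37, 64) - 4024 = (79 + 64*(-37)) - 4024 = (79 - 2368) - 4024 = -2289 - 4024 = -6313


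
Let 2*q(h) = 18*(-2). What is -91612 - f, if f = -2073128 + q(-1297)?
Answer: 1981534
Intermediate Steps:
q(h) = -18 (q(h) = (18*(-2))/2 = (1/2)*(-36) = -18)
f = -2073146 (f = -2073128 - 18 = -2073146)
-91612 - f = -91612 - 1*(-2073146) = -91612 + 2073146 = 1981534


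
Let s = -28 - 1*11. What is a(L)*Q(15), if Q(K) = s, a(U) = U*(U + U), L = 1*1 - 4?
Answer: -702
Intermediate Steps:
L = -3 (L = 1 - 4 = -3)
a(U) = 2*U² (a(U) = U*(2*U) = 2*U²)
s = -39 (s = -28 - 11 = -39)
Q(K) = -39
a(L)*Q(15) = (2*(-3)²)*(-39) = (2*9)*(-39) = 18*(-39) = -702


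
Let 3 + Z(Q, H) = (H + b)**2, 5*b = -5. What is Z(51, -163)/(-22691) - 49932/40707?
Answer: -247526707/102631393 ≈ -2.4118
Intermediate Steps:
b = -1 (b = (1/5)*(-5) = -1)
Z(Q, H) = -3 + (-1 + H)**2 (Z(Q, H) = -3 + (H - 1)**2 = -3 + (-1 + H)**2)
Z(51, -163)/(-22691) - 49932/40707 = (-3 + (-1 - 163)**2)/(-22691) - 49932/40707 = (-3 + (-164)**2)*(-1/22691) - 49932*1/40707 = (-3 + 26896)*(-1/22691) - 5548/4523 = 26893*(-1/22691) - 5548/4523 = -26893/22691 - 5548/4523 = -247526707/102631393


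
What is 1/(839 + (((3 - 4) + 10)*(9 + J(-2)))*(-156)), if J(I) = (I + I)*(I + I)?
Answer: -1/34261 ≈ -2.9188e-5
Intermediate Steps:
J(I) = 4*I**2 (J(I) = (2*I)*(2*I) = 4*I**2)
1/(839 + (((3 - 4) + 10)*(9 + J(-2)))*(-156)) = 1/(839 + (((3 - 4) + 10)*(9 + 4*(-2)**2))*(-156)) = 1/(839 + ((-1 + 10)*(9 + 4*4))*(-156)) = 1/(839 + (9*(9 + 16))*(-156)) = 1/(839 + (9*25)*(-156)) = 1/(839 + 225*(-156)) = 1/(839 - 35100) = 1/(-34261) = -1/34261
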